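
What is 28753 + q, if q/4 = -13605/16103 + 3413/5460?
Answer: 631988724274/21980595 ≈ 28752.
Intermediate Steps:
q = -19323761/21980595 (q = 4*(-13605/16103 + 3413/5460) = 4*(-19323761/87922380) = -19323761/21980595 ≈ -0.87913)
28753 + q = 28753 - 19323761/21980595 = 631988724274/21980595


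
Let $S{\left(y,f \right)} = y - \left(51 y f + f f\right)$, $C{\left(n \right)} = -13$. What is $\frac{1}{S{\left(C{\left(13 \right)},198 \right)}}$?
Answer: $\frac{1}{92057} \approx 1.0863 \cdot 10^{-5}$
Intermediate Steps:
$S{\left(y,f \right)} = y - f^{2} - 51 f y$ ($S{\left(y,f \right)} = y - \left(51 f y + f^{2}\right) = y - \left(f^{2} + 51 f y\right) = y - f^{2} - 51 f y$)
$\frac{1}{S{\left(C{\left(13 \right)},198 \right)}} = \frac{1}{-13 - 198^{2} - 10098 \left(-13\right)} = \frac{1}{-13 - 39204 + 131274} = \frac{1}{92057}$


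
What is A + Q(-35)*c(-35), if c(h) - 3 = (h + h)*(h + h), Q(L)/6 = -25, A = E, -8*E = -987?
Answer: -5882613/8 ≈ -7.3533e+5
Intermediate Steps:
E = 987/8 (E = -⅛*(-987) = 987/8 ≈ 123.38)
A = 987/8 ≈ 123.38
Q(L) = -150 (Q(L) = 6*(-25) = -150)
c(h) = 3 + 4*h² (c(h) = 3 + (h + h)*(h + h) = 3 + (2*h)*(2*h) = 3 + 4*h²)
A + Q(-35)*c(-35) = 987/8 - 150*(3 + 4*(-35)²) = 987/8 - 150*(3 + 4*1225) = 987/8 - 150*(3 + 4900) = 987/8 - 150*4903 = 987/8 - 735450 = -5882613/8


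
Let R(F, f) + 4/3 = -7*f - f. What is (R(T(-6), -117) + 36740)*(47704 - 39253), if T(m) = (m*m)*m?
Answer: 318388608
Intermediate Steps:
T(m) = m³ (T(m) = m²*m = m³)
R(F, f) = -4/3 - 8*f (R(F, f) = -4/3 + (-7*f - f) = -4/3 - 8*f)
(R(T(-6), -117) + 36740)*(47704 - 39253) = ((-4/3 - 8*(-117)) + 36740)*(47704 - 39253) = ((-4/3 + 936) + 36740)*8451 = (2804/3 + 36740)*8451 = (113024/3)*8451 = 318388608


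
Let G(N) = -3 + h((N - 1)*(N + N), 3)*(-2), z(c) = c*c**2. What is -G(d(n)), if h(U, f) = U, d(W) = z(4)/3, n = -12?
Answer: 15643/9 ≈ 1738.1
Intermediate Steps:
z(c) = c**3
d(W) = 64/3 (d(W) = 4**3/3 = 64*(1/3) = 64/3)
G(N) = -3 - 4*N*(-1 + N) (G(N) = -3 + ((N - 1)*(N + N))*(-2) = -3 + ((-1 + N)*(2*N))*(-2) = -3 + (2*N*(-1 + N))*(-2) = -3 - 4*N*(-1 + N))
-G(d(n)) = -(-3 - 4*64/3*(-1 + 64/3)) = -(-3 - 4*64/3*61/3) = -(-3 - 15616/9) = -1*(-15643/9) = 15643/9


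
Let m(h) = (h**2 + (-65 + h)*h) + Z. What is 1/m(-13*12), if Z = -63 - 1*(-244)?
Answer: 1/58993 ≈ 1.6951e-5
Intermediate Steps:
Z = 181 (Z = -63 + 244 = 181)
m(h) = 181 + h**2 + h*(-65 + h) (m(h) = (h**2 + (-65 + h)*h) + 181 = (h**2 + h*(-65 + h)) + 181 = 181 + h**2 + h*(-65 + h))
1/m(-13*12) = 1/(181 - (-845)*12 + 2*(-13*12)**2) = 1/(181 - 65*(-156) + 2*(-156)**2) = 1/(181 + 10140 + 2*24336) = 1/(181 + 10140 + 48672) = 1/58993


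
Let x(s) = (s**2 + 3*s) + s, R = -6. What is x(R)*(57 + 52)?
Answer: 1308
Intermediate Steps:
x(s) = s**2 + 4*s
x(R)*(57 + 52) = (-6*(4 - 6))*(57 + 52) = -6*(-2)*109 = 12*109 = 1308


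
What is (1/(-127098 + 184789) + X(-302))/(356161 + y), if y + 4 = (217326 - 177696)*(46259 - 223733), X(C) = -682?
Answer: 13115087/135245750956311 ≈ 9.6972e-8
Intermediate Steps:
y = -7033294624 (y = -4 + (217326 - 177696)*(46259 - 223733) = -4 + 39630*(-177474) = -4 - 7033294620 = -7033294624)
(1/(-127098 + 184789) + X(-302))/(356161 + y) = (1/(-127098 + 184789) - 682)/(356161 - 7033294624) = (1/57691 - 682)/(-7032938463) = (1/57691 - 682)*(-1/7032938463) = -39345261/57691*(-1/7032938463) = 13115087/135245750956311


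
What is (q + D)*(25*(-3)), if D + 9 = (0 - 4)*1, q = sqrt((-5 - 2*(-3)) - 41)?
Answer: 975 - 150*I*sqrt(10) ≈ 975.0 - 474.34*I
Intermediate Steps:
q = 2*I*sqrt(10) (q = sqrt((-5 + 6) - 41) = sqrt(1 - 41) = sqrt(-40) = 2*I*sqrt(10) ≈ 6.3246*I)
D = -13 (D = -9 + (0 - 4)*1 = -9 - 4*1 = -9 - 4 = -13)
(q + D)*(25*(-3)) = (2*I*sqrt(10) - 13)*(25*(-3)) = (-13 + 2*I*sqrt(10))*(-75) = 975 - 150*I*sqrt(10)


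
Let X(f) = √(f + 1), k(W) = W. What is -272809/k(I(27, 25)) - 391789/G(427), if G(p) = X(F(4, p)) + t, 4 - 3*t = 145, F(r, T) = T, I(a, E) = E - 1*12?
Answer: -18960750/1781 + 783578*√107/1781 ≈ -6095.1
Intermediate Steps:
I(a, E) = -12 + E (I(a, E) = E - 12 = -12 + E)
X(f) = √(1 + f)
t = -47 (t = 4/3 - ⅓*145 = 4/3 - 145/3 = -47)
G(p) = -47 + √(1 + p) (G(p) = √(1 + p) - 47 = -47 + √(1 + p))
-272809/k(I(27, 25)) - 391789/G(427) = -272809/(-12 + 25) - 391789/(-47 + √(1 + 427)) = -272809/13 - 391789/(-47 + √428) = -272809*1/13 - 391789/(-47 + 2*√107) = -272809/13 - 391789/(-47 + 2*√107)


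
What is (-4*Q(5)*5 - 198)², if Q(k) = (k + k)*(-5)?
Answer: 643204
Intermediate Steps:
Q(k) = -10*k (Q(k) = (2*k)*(-5) = -10*k)
(-4*Q(5)*5 - 198)² = (-(-40)*5*5 - 198)² = (-4*(-50)*5 - 198)² = (200*5 - 198)² = (1000 - 198)² = 802² = 643204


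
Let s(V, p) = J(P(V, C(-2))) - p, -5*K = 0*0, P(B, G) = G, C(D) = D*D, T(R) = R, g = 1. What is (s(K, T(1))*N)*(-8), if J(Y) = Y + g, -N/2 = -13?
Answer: -832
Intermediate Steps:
N = 26 (N = -2*(-13) = 26)
C(D) = D²
K = 0 (K = -0*0 = -⅕*0 = 0)
J(Y) = 1 + Y (J(Y) = Y + 1 = 1 + Y)
s(V, p) = 5 - p (s(V, p) = (1 + (-2)²) - p = (1 + 4) - p = 5 - p)
(s(K, T(1))*N)*(-8) = ((5 - 1*1)*26)*(-8) = ((5 - 1)*26)*(-8) = (4*26)*(-8) = 104*(-8) = -832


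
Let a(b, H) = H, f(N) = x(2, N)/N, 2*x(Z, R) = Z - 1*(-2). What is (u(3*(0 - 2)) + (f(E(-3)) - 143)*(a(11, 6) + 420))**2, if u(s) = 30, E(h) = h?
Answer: 3742013584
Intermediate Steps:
x(Z, R) = 1 + Z/2 (x(Z, R) = (Z - 1*(-2))/2 = (Z + 2)/2 = (2 + Z)/2 = 1 + Z/2)
f(N) = 2/N (f(N) = (1 + (1/2)*2)/N = (1 + 1)/N = 2/N)
(u(3*(0 - 2)) + (f(E(-3)) - 143)*(a(11, 6) + 420))**2 = (30 + (2/(-3) - 143)*(6 + 420))**2 = (30 + (2*(-1/3) - 143)*426)**2 = (30 + (-2/3 - 143)*426)**2 = (30 - 431/3*426)**2 = (30 - 61202)**2 = (-61172)**2 = 3742013584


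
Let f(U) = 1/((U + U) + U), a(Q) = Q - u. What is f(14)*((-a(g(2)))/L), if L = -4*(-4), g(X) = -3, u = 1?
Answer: 1/168 ≈ 0.0059524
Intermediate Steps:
a(Q) = -1 + Q (a(Q) = Q - 1*1 = Q - 1 = -1 + Q)
f(U) = 1/(3*U) (f(U) = 1/(2*U + U) = 1/(3*U))
L = 16
f(14)*((-a(g(2)))/L) = ((1/3)/14)*(-(-1 - 3)/16) = ((1/3)*(1/14))*(-1*(-4)*(1/16)) = (4*(1/16))/42 = (1/42)*(1/4) = 1/168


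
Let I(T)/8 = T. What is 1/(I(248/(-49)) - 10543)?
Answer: -49/518591 ≈ -9.4487e-5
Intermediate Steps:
I(T) = 8*T
1/(I(248/(-49)) - 10543) = 1/(8*(248/(-49)) - 10543) = 1/(8*(248*(-1/49)) - 10543) = 1/(8*(-248/49) - 10543) = 1/(-1984/49 - 10543) = 1/(-518591/49) = -49/518591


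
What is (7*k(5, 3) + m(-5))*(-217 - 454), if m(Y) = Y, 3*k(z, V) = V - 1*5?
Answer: 19459/3 ≈ 6486.3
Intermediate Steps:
k(z, V) = -5/3 + V/3 (k(z, V) = (V - 1*5)/3 = (V - 5)/3 = (-5 + V)/3 = -5/3 + V/3)
(7*k(5, 3) + m(-5))*(-217 - 454) = (7*(-5/3 + (⅓)*3) - 5)*(-217 - 454) = (7*(-5/3 + 1) - 5)*(-671) = (7*(-⅔) - 5)*(-671) = (-14/3 - 5)*(-671) = -29/3*(-671) = 19459/3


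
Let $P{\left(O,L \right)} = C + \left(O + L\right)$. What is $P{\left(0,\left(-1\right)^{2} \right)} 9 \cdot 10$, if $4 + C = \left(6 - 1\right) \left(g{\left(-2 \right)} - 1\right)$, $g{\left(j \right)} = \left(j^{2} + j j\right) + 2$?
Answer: $3780$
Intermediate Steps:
$g{\left(j \right)} = 2 + 2 j^{2}$ ($g{\left(j \right)} = \left(j^{2} + j^{2}\right) + 2 = 2 j^{2} + 2 = 2 + 2 j^{2}$)
$C = 41$ ($C = -4 + \left(6 - 1\right) \left(\left(2 + 2 \left(-2\right)^{2}\right) - 1\right) = -4 + 5 \left(\left(2 + 2 \cdot 4\right) - 1\right) = -4 + 5 \left(\left(2 + 8\right) - 1\right) = -4 + 5 \left(10 - 1\right) = -4 + 5 \cdot 9 = -4 + 45 = 41$)
$P{\left(O,L \right)} = 41 + L + O$ ($P{\left(O,L \right)} = 41 + \left(O + L\right) = 41 + \left(L + O\right) = 41 + L + O$)
$P{\left(0,\left(-1\right)^{2} \right)} 9 \cdot 10 = \left(41 + \left(-1\right)^{2} + 0\right) 9 \cdot 10 = \left(41 + 1 + 0\right) 9 \cdot 10 = 42 \cdot 9 \cdot 10 = 378 \cdot 10 = 3780$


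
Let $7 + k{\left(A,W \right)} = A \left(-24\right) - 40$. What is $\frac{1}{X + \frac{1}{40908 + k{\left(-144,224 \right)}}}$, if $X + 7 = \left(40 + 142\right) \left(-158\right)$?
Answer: $- \frac{44317}{1274689870} \approx -3.4767 \cdot 10^{-5}$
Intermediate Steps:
$X = -28763$ ($X = -7 + \left(40 + 142\right) \left(-158\right) = -7 + 182 \left(-158\right) = -7 - 28756 = -28763$)
$k{\left(A,W \right)} = -47 - 24 A$ ($k{\left(A,W \right)} = -7 + \left(A \left(-24\right) - 40\right) = -7 - \left(40 + 24 A\right) = -47 - 24 A$)
$\frac{1}{X + \frac{1}{40908 + k{\left(-144,224 \right)}}} = \frac{1}{-28763 + \frac{1}{40908 - -3409}} = \frac{1}{-28763 + \frac{1}{40908 + \left(-47 + 3456\right)}} = \frac{1}{-28763 + \frac{1}{40908 + 3409}} = \frac{1}{-28763 + \frac{1}{44317}} = \frac{1}{- \frac{1274689870}{44317}} = - \frac{44317}{1274689870}$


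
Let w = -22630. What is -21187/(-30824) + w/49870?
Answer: 35904857/153719288 ≈ 0.23357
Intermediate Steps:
-21187/(-30824) + w/49870 = -21187/(-30824) - 22630/49870 = -21187*(-1/30824) - 22630*1/49870 = 21187/30824 - 2263/4987 = 35904857/153719288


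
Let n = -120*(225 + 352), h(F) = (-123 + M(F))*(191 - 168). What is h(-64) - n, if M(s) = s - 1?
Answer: 64916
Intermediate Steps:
M(s) = -1 + s
h(F) = -2852 + 23*F (h(F) = (-123 + (-1 + F))*(191 - 168) = (-124 + F)*23 = -2852 + 23*F)
n = -69240 (n = -120*577 = -69240)
h(-64) - n = (-2852 + 23*(-64)) - 1*(-69240) = (-2852 - 1472) + 69240 = -4324 + 69240 = 64916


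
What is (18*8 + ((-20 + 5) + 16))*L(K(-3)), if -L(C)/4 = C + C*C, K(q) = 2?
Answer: -3480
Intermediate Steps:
L(C) = -4*C - 4*C² (L(C) = -4*(C + C*C) = -4*(C + C²) = -4*C - 4*C²)
(18*8 + ((-20 + 5) + 16))*L(K(-3)) = (18*8 + ((-20 + 5) + 16))*(-4*2*(1 + 2)) = (144 + (-15 + 16))*(-4*2*3) = (144 + 1)*(-24) = 145*(-24) = -3480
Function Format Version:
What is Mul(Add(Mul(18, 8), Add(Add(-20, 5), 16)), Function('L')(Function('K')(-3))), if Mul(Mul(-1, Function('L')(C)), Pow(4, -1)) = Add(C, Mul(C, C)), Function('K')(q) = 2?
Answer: -3480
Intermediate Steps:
Function('L')(C) = Add(Mul(-4, C), Mul(-4, Pow(C, 2))) (Function('L')(C) = Mul(-4, Add(C, Mul(C, C))) = Mul(-4, Add(C, Pow(C, 2))) = Add(Mul(-4, C), Mul(-4, Pow(C, 2))))
Mul(Add(Mul(18, 8), Add(Add(-20, 5), 16)), Function('L')(Function('K')(-3))) = Mul(Add(Mul(18, 8), Add(Add(-20, 5), 16)), Mul(-4, 2, Add(1, 2))) = Mul(Add(144, Add(-15, 16)), Mul(-4, 2, 3)) = Mul(Add(144, 1), -24) = Mul(145, -24) = -3480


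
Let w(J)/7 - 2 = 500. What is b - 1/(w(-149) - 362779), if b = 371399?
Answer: 133430661736/359265 ≈ 3.7140e+5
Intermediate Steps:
w(J) = 3514 (w(J) = 14 + 7*500 = 14 + 3500 = 3514)
b - 1/(w(-149) - 362779) = 371399 - 1/(3514 - 362779) = 371399 - 1/(-359265) = 371399 - 1*(-1/359265) = 371399 + 1/359265 = 133430661736/359265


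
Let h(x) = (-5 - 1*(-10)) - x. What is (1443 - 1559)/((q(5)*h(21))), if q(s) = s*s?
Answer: 29/100 ≈ 0.29000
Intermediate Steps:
q(s) = s²
h(x) = 5 - x (h(x) = (-5 + 10) - x = 5 - x)
(1443 - 1559)/((q(5)*h(21))) = (1443 - 1559)/((5²*(5 - 1*21))) = -116*1/(25*(5 - 21)) = -116/(25*(-16)) = -116/(-400) = -116*(-1/400) = 29/100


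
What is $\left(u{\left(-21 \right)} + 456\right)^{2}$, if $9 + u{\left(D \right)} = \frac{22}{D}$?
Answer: $\frac{87703225}{441} \approx 1.9887 \cdot 10^{5}$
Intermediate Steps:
$u{\left(D \right)} = -9 + \frac{22}{D}$
$\left(u{\left(-21 \right)} + 456\right)^{2} = \left(\left(-9 + \frac{22}{-21}\right) + 456\right)^{2} = \left(\left(-9 + 22 \left(- \frac{1}{21}\right)\right) + 456\right)^{2} = \left(\left(-9 - \frac{22}{21}\right) + 456\right)^{2} = \left(- \frac{211}{21} + 456\right)^{2} = \left(\frac{9365}{21}\right)^{2} = \frac{87703225}{441}$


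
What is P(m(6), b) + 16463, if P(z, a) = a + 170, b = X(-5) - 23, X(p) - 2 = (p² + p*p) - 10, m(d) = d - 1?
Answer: 16652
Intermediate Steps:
m(d) = -1 + d
X(p) = -8 + 2*p² (X(p) = 2 + ((p² + p*p) - 10) = 2 + ((p² + p²) - 10) = 2 + (2*p² - 10) = 2 + (-10 + 2*p²) = -8 + 2*p²)
b = 19 (b = (-8 + 2*(-5)²) - 23 = (-8 + 2*25) - 23 = (-8 + 50) - 23 = 42 - 23 = 19)
P(z, a) = 170 + a
P(m(6), b) + 16463 = (170 + 19) + 16463 = 189 + 16463 = 16652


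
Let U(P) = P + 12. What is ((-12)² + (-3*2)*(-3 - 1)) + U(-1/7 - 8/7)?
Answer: 1251/7 ≈ 178.71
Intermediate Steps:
U(P) = 12 + P
((-12)² + (-3*2)*(-3 - 1)) + U(-1/7 - 8/7) = ((-12)² + (-3*2)*(-3 - 1)) + (12 + (-1/7 - 8/7)) = (144 - 6*(-4)) + (12 + (-1*⅐ - 8*⅐)) = (144 + 24) + (12 + (-⅐ - 8/7)) = 168 + (12 - 9/7) = 168 + 75/7 = 1251/7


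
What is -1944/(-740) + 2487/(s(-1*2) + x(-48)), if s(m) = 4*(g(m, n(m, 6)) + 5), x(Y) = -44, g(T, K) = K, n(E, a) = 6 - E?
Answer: 463983/1480 ≈ 313.50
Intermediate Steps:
s(m) = 44 - 4*m (s(m) = 4*((6 - m) + 5) = 4*(11 - m) = 44 - 4*m)
-1944/(-740) + 2487/(s(-1*2) + x(-48)) = -1944/(-740) + 2487/((44 - (-4)*2) - 44) = -1944*(-1/740) + 2487/((44 - 4*(-2)) - 44) = 486/185 + 2487/((44 + 8) - 44) = 486/185 + 2487/(52 - 44) = 486/185 + 2487/8 = 463983/1480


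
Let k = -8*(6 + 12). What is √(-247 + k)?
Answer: I*√391 ≈ 19.774*I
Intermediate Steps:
k = -144 (k = -8*18 = -144)
√(-247 + k) = √(-247 - 144) = √(-391) = I*√391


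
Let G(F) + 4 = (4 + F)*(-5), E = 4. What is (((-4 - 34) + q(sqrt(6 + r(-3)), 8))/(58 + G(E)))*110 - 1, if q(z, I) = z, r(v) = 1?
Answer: -2097/7 + 55*sqrt(7)/7 ≈ -278.78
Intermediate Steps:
G(F) = -24 - 5*F (G(F) = -4 + (4 + F)*(-5) = -4 + (-20 - 5*F) = -24 - 5*F)
(((-4 - 34) + q(sqrt(6 + r(-3)), 8))/(58 + G(E)))*110 - 1 = (((-4 - 34) + sqrt(6 + 1))/(58 + (-24 - 5*4)))*110 - 1 = ((-38 + sqrt(7))/(58 + (-24 - 20)))*110 - 1 = ((-38 + sqrt(7))/(58 - 44))*110 - 1 = ((-38 + sqrt(7))/14)*110 - 1 = ((-38 + sqrt(7))*(1/14))*110 - 1 = (-19/7 + sqrt(7)/14)*110 - 1 = (-2090/7 + 55*sqrt(7)/7) - 1 = -2097/7 + 55*sqrt(7)/7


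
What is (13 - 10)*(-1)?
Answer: -3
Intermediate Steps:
(13 - 10)*(-1) = 3*(-1) = -3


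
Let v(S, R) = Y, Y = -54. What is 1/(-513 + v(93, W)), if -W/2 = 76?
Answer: -1/567 ≈ -0.0017637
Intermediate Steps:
W = -152 (W = -2*76 = -152)
v(S, R) = -54
1/(-513 + v(93, W)) = 1/(-513 - 54) = 1/(-567) = -1/567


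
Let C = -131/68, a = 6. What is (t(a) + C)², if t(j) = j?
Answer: 76729/4624 ≈ 16.594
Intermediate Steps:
C = -131/68 (C = -131*1/68 = -131/68 ≈ -1.9265)
(t(a) + C)² = (6 - 131/68)² = (277/68)² = 76729/4624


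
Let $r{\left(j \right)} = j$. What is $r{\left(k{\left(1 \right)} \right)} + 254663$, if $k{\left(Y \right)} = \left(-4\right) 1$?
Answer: $254659$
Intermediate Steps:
$k{\left(Y \right)} = -4$
$r{\left(k{\left(1 \right)} \right)} + 254663 = -4 + 254663 = 254659$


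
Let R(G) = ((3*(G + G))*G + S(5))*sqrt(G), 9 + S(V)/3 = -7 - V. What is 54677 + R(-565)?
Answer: 54677 + 1915287*I*sqrt(565) ≈ 54677.0 + 4.5526e+7*I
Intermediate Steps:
S(V) = -48 - 3*V (S(V) = -27 + 3*(-7 - V) = -27 + (-21 - 3*V) = -48 - 3*V)
R(G) = sqrt(G)*(-63 + 6*G**2) (R(G) = ((3*(G + G))*G + (-48 - 3*5))*sqrt(G) = ((3*(2*G))*G + (-48 - 15))*sqrt(G) = ((6*G)*G - 63)*sqrt(G) = (6*G**2 - 63)*sqrt(G) = (-63 + 6*G**2)*sqrt(G) = sqrt(G)*(-63 + 6*G**2))
54677 + R(-565) = 54677 + sqrt(-565)*(-63 + 6*(-565)**2) = 54677 + (I*sqrt(565))*(-63 + 6*319225) = 54677 + (I*sqrt(565))*(-63 + 1915350) = 54677 + (I*sqrt(565))*1915287 = 54677 + 1915287*I*sqrt(565)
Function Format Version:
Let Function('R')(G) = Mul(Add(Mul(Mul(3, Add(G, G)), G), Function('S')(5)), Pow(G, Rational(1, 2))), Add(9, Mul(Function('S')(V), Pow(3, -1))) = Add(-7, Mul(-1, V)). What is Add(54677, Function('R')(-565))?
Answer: Add(54677, Mul(1915287, I, Pow(565, Rational(1, 2)))) ≈ Add(54677., Mul(4.5526e+7, I))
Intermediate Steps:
Function('S')(V) = Add(-48, Mul(-3, V)) (Function('S')(V) = Add(-27, Mul(3, Add(-7, Mul(-1, V)))) = Add(-27, Add(-21, Mul(-3, V))) = Add(-48, Mul(-3, V)))
Function('R')(G) = Mul(Pow(G, Rational(1, 2)), Add(-63, Mul(6, Pow(G, 2)))) (Function('R')(G) = Mul(Add(Mul(Mul(3, Add(G, G)), G), Add(-48, Mul(-3, 5))), Pow(G, Rational(1, 2))) = Mul(Add(Mul(Mul(3, Mul(2, G)), G), Add(-48, -15)), Pow(G, Rational(1, 2))) = Mul(Add(Mul(Mul(6, G), G), -63), Pow(G, Rational(1, 2))) = Mul(Add(Mul(6, Pow(G, 2)), -63), Pow(G, Rational(1, 2))) = Mul(Add(-63, Mul(6, Pow(G, 2))), Pow(G, Rational(1, 2))) = Mul(Pow(G, Rational(1, 2)), Add(-63, Mul(6, Pow(G, 2)))))
Add(54677, Function('R')(-565)) = Add(54677, Mul(Pow(-565, Rational(1, 2)), Add(-63, Mul(6, Pow(-565, 2))))) = Add(54677, Mul(Mul(I, Pow(565, Rational(1, 2))), Add(-63, Mul(6, 319225)))) = Add(54677, Mul(Mul(I, Pow(565, Rational(1, 2))), Add(-63, 1915350))) = Add(54677, Mul(Mul(I, Pow(565, Rational(1, 2))), 1915287)) = Add(54677, Mul(1915287, I, Pow(565, Rational(1, 2))))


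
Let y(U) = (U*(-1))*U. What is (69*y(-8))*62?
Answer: -273792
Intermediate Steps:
y(U) = -U² (y(U) = (-U)*U = -U²)
(69*y(-8))*62 = (69*(-1*(-8)²))*62 = (69*(-1*64))*62 = (69*(-64))*62 = -4416*62 = -273792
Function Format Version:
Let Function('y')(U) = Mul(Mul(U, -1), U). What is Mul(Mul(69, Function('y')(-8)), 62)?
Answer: -273792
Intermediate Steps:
Function('y')(U) = Mul(-1, Pow(U, 2)) (Function('y')(U) = Mul(Mul(-1, U), U) = Mul(-1, Pow(U, 2)))
Mul(Mul(69, Function('y')(-8)), 62) = Mul(Mul(69, Mul(-1, Pow(-8, 2))), 62) = Mul(Mul(69, Mul(-1, 64)), 62) = Mul(Mul(69, -64), 62) = Mul(-4416, 62) = -273792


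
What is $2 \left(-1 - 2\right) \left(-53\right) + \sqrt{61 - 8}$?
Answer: $318 + \sqrt{53} \approx 325.28$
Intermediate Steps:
$2 \left(-1 - 2\right) \left(-53\right) + \sqrt{61 - 8} = 2 \left(-3\right) \left(-53\right) + \sqrt{53} = \left(-6\right) \left(-53\right) + \sqrt{53} = 318 + \sqrt{53}$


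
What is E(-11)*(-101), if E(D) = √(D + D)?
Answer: -101*I*√22 ≈ -473.73*I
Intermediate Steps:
E(D) = √2*√D (E(D) = √(2*D) = √2*√D)
E(-11)*(-101) = (√2*√(-11))*(-101) = (√2*(I*√11))*(-101) = (I*√22)*(-101) = -101*I*√22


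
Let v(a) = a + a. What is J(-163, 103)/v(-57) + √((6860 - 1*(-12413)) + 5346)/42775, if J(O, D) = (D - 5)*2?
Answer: -98/57 + √24619/42775 ≈ -1.7156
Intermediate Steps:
J(O, D) = -10 + 2*D (J(O, D) = (-5 + D)*2 = -10 + 2*D)
v(a) = 2*a
J(-163, 103)/v(-57) + √((6860 - 1*(-12413)) + 5346)/42775 = (-10 + 2*103)/((2*(-57))) + √((6860 - 1*(-12413)) + 5346)/42775 = (-10 + 206)/(-114) + √((6860 + 12413) + 5346)*(1/42775) = 196*(-1/114) + √(19273 + 5346)*(1/42775) = -98/57 + √24619*(1/42775) = -98/57 + √24619/42775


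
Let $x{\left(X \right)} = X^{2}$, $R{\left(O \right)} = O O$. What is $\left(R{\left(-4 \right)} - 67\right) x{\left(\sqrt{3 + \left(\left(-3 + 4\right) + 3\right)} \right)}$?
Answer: $-357$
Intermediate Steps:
$R{\left(O \right)} = O^{2}$
$\left(R{\left(-4 \right)} - 67\right) x{\left(\sqrt{3 + \left(\left(-3 + 4\right) + 3\right)} \right)} = \left(\left(-4\right)^{2} - 67\right) \left(\sqrt{3 + \left(\left(-3 + 4\right) + 3\right)}\right)^{2} = \left(16 - 67\right) \left(\sqrt{3 + \left(1 + 3\right)}\right)^{2} = - 51 \left(\sqrt{3 + 4}\right)^{2} = - 51 \left(\sqrt{7}\right)^{2} = \left(-51\right) 7 = -357$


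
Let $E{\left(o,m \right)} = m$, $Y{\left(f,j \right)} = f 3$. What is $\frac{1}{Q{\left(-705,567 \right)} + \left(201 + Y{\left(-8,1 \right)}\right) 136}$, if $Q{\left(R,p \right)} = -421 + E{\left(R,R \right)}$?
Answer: $\frac{1}{22946} \approx 4.3581 \cdot 10^{-5}$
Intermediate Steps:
$Y{\left(f,j \right)} = 3 f$
$Q{\left(R,p \right)} = -421 + R$
$\frac{1}{Q{\left(-705,567 \right)} + \left(201 + Y{\left(-8,1 \right)}\right) 136} = \frac{1}{\left(-421 - 705\right) + \left(201 + 3 \left(-8\right)\right) 136} = \frac{1}{-1126 + \left(201 - 24\right) 136} = \frac{1}{-1126 + 177 \cdot 136} = \frac{1}{-1126 + 24072} = \frac{1}{22946}$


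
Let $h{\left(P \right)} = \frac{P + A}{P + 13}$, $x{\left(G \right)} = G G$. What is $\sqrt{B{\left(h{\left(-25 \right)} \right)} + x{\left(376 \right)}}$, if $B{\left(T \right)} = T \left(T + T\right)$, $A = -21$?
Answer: $\frac{\sqrt{5090594}}{6} \approx 376.04$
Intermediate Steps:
$x{\left(G \right)} = G^{2}$
$h{\left(P \right)} = \frac{-21 + P}{13 + P}$ ($h{\left(P \right)} = \frac{P - 21}{P + 13} = \frac{-21 + P}{13 + P}$)
$B{\left(T \right)} = 2 T^{2}$ ($B{\left(T \right)} = T 2 T = 2 T^{2}$)
$\sqrt{B{\left(h{\left(-25 \right)} \right)} + x{\left(376 \right)}} = \sqrt{2 \left(\frac{-21 - 25}{13 - 25}\right)^{2} + 376^{2}} = \sqrt{2 \left(\frac{1}{-12} \left(-46\right)\right)^{2} + 141376} = \sqrt{2 \left(\left(- \frac{1}{12}\right) \left(-46\right)\right)^{2} + 141376} = \sqrt{2 \left(\frac{23}{6}\right)^{2} + 141376} = \sqrt{2 \cdot \frac{529}{36} + 141376} = \sqrt{\frac{529}{18} + 141376} = \sqrt{\frac{2545297}{18}} = \frac{\sqrt{5090594}}{6}$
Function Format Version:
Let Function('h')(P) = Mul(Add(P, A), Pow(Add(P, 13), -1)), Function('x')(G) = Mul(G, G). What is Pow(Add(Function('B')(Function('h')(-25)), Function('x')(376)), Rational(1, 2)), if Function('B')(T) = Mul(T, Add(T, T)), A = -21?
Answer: Mul(Rational(1, 6), Pow(5090594, Rational(1, 2))) ≈ 376.04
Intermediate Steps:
Function('x')(G) = Pow(G, 2)
Function('h')(P) = Mul(Pow(Add(13, P), -1), Add(-21, P)) (Function('h')(P) = Mul(Add(P, -21), Pow(Add(P, 13), -1)) = Mul(Add(-21, P), Pow(Add(13, P), -1)) = Mul(Pow(Add(13, P), -1), Add(-21, P)))
Function('B')(T) = Mul(2, Pow(T, 2)) (Function('B')(T) = Mul(T, Mul(2, T)) = Mul(2, Pow(T, 2)))
Pow(Add(Function('B')(Function('h')(-25)), Function('x')(376)), Rational(1, 2)) = Pow(Add(Mul(2, Pow(Mul(Pow(Add(13, -25), -1), Add(-21, -25)), 2)), Pow(376, 2)), Rational(1, 2)) = Pow(Add(Mul(2, Pow(Mul(Pow(-12, -1), -46), 2)), 141376), Rational(1, 2)) = Pow(Add(Mul(2, Pow(Mul(Rational(-1, 12), -46), 2)), 141376), Rational(1, 2)) = Pow(Add(Mul(2, Pow(Rational(23, 6), 2)), 141376), Rational(1, 2)) = Pow(Add(Mul(2, Rational(529, 36)), 141376), Rational(1, 2)) = Pow(Add(Rational(529, 18), 141376), Rational(1, 2)) = Pow(Rational(2545297, 18), Rational(1, 2)) = Mul(Rational(1, 6), Pow(5090594, Rational(1, 2)))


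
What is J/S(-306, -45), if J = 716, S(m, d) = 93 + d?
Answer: 179/12 ≈ 14.917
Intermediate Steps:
J/S(-306, -45) = 716/(93 - 45) = 716/48 = 716*(1/48) = 179/12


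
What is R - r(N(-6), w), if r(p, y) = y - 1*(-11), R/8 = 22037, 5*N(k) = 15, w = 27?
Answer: 176258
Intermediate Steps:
N(k) = 3 (N(k) = (⅕)*15 = 3)
R = 176296 (R = 8*22037 = 176296)
r(p, y) = 11 + y (r(p, y) = y + 11 = 11 + y)
R - r(N(-6), w) = 176296 - (11 + 27) = 176296 - 1*38 = 176296 - 38 = 176258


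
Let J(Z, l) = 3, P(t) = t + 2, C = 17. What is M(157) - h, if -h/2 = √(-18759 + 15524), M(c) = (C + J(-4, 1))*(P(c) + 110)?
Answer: 5380 + 2*I*√3235 ≈ 5380.0 + 113.75*I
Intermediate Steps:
P(t) = 2 + t
M(c) = 2240 + 20*c (M(c) = (17 + 3)*((2 + c) + 110) = 20*(112 + c) = 2240 + 20*c)
h = -2*I*√3235 (h = -2*√(-18759 + 15524) = -2*I*√3235 ≈ -113.75*I)
M(157) - h = (2240 + 20*157) - (-2)*I*√3235 = (2240 + 3140) + 2*I*√3235 = 5380 + 2*I*√3235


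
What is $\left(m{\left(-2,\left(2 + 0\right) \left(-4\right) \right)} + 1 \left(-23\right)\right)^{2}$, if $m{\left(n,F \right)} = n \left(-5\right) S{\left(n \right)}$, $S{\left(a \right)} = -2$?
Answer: $1849$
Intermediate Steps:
$m{\left(n,F \right)} = 10 n$ ($m{\left(n,F \right)} = n \left(-5\right) \left(-2\right) = - 5 n \left(-2\right) = 10 n$)
$\left(m{\left(-2,\left(2 + 0\right) \left(-4\right) \right)} + 1 \left(-23\right)\right)^{2} = \left(10 \left(-2\right) + 1 \left(-23\right)\right)^{2} = \left(-20 - 23\right)^{2} = \left(-43\right)^{2} = 1849$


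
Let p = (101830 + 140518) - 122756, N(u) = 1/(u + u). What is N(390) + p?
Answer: 93281761/780 ≈ 1.1959e+5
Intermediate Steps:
N(u) = 1/(2*u)
p = 119592 (p = 242348 - 122756 = 119592)
N(390) + p = (½)/390 + 119592 = (½)*(1/390) + 119592 = 1/780 + 119592 = 93281761/780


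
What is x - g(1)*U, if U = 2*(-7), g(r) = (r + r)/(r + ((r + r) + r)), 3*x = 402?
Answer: 141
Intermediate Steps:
x = 134 (x = (⅓)*402 = 134)
g(r) = ½ (g(r) = (2*r)/(r + (2*r + r)) = (2*r)/(r + 3*r) = (2*r)/((4*r)) = (2*r)*(1/(4*r)) = ½)
U = -14
x - g(1)*U = 134 - (-14)/2 = 134 - 1*(-7) = 134 + 7 = 141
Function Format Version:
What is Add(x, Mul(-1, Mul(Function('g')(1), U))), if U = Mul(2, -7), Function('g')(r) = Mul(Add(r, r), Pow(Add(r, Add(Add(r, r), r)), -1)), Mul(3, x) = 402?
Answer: 141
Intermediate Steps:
x = 134 (x = Mul(Rational(1, 3), 402) = 134)
Function('g')(r) = Rational(1, 2) (Function('g')(r) = Mul(Mul(2, r), Pow(Add(r, Add(Mul(2, r), r)), -1)) = Mul(Mul(2, r), Pow(Add(r, Mul(3, r)), -1)) = Mul(Mul(2, r), Pow(Mul(4, r), -1)) = Mul(Mul(2, r), Mul(Rational(1, 4), Pow(r, -1))) = Rational(1, 2))
U = -14
Add(x, Mul(-1, Mul(Function('g')(1), U))) = Add(134, Mul(-1, Mul(Rational(1, 2), -14))) = Add(134, Mul(-1, -7)) = Add(134, 7) = 141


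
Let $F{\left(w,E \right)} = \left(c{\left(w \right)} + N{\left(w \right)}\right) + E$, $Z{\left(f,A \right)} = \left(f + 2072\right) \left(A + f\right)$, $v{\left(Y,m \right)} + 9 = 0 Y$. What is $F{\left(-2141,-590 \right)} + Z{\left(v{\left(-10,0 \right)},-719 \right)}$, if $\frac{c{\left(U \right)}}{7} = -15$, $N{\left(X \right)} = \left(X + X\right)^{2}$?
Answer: $16832965$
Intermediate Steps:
$v{\left(Y,m \right)} = -9$ ($v{\left(Y,m \right)} = -9 + 0 Y = -9 + 0 = -9$)
$N{\left(X \right)} = 4 X^{2}$ ($N{\left(X \right)} = \left(2 X\right)^{2} = 4 X^{2}$)
$Z{\left(f,A \right)} = \left(2072 + f\right) \left(A + f\right)$
$c{\left(U \right)} = -105$ ($c{\left(U \right)} = 7 \left(-15\right) = -105$)
$F{\left(w,E \right)} = -105 + E + 4 w^{2}$ ($F{\left(w,E \right)} = \left(-105 + 4 w^{2}\right) + E = -105 + E + 4 w^{2}$)
$F{\left(-2141,-590 \right)} + Z{\left(v{\left(-10,0 \right)},-719 \right)} = \left(-105 - 590 + 4 \left(-2141\right)^{2}\right) + \left(\left(-9\right)^{2} + 2072 \left(-719\right) + 2072 \left(-9\right) - -6471\right) = \left(-105 - 590 + 4 \cdot 4583881\right) + \left(81 - 1489768 - 18648 + 6471\right) = \left(-105 - 590 + 18335524\right) - 1501864 = 18334829 - 1501864 = 16832965$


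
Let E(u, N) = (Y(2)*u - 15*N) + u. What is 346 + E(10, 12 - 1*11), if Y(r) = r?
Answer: 361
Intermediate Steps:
E(u, N) = -15*N + 3*u (E(u, N) = (2*u - 15*N) + u = (-15*N + 2*u) + u = -15*N + 3*u)
346 + E(10, 12 - 1*11) = 346 + (-15*(12 - 1*11) + 3*10) = 346 + (-15*(12 - 11) + 30) = 346 + (-15*1 + 30) = 346 + (-15 + 30) = 346 + 15 = 361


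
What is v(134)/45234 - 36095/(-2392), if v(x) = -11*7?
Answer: 116609789/7728552 ≈ 15.088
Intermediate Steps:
v(x) = -77
v(134)/45234 - 36095/(-2392) = -77/45234 - 36095/(-2392) = -77*1/45234 - 36095*(-1/2392) = -11/6462 + 36095/2392 = 116609789/7728552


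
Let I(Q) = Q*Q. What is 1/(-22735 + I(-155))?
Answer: 1/1290 ≈ 0.00077519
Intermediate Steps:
I(Q) = Q**2
1/(-22735 + I(-155)) = 1/(-22735 + (-155)**2) = 1/(-22735 + 24025) = 1/1290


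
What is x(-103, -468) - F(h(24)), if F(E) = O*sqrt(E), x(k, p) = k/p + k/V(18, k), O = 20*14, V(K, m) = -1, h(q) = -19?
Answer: 48307/468 - 280*I*sqrt(19) ≈ 103.22 - 1220.5*I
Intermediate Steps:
O = 280
x(k, p) = -k + k/p (x(k, p) = k/p + k/(-1) = k/p + k*(-1) = k/p - k = -k + k/p)
F(E) = 280*sqrt(E)
x(-103, -468) - F(h(24)) = (-1*(-103) - 103/(-468)) - 280*sqrt(-19) = (103 - 103*(-1/468)) - 280*I*sqrt(19) = (103 + 103/468) - 280*I*sqrt(19) = 48307/468 - 280*I*sqrt(19)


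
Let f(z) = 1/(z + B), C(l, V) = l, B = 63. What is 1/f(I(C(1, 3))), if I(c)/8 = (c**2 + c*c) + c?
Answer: 87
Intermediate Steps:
I(c) = 8*c + 16*c**2 (I(c) = 8*((c**2 + c*c) + c) = 8*((c**2 + c**2) + c) = 8*(2*c**2 + c) = 8*(c + 2*c**2) = 8*c + 16*c**2)
f(z) = 1/(63 + z) (f(z) = 1/(z + 63) = 1/(63 + z))
1/f(I(C(1, 3))) = 1/(1/(63 + 8*1*(1 + 2*1))) = 1/(1/(63 + 8*1*(1 + 2))) = 1/(1/(63 + 8*1*3)) = 1/(1/(63 + 24)) = 1/(1/87) = 87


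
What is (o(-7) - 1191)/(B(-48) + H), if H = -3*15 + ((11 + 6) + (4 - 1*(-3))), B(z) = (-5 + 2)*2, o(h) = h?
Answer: 1198/27 ≈ 44.370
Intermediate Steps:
B(z) = -6 (B(z) = -3*2 = -6)
H = -21 (H = -45 + (17 + (4 + 3)) = -45 + (17 + 7) = -45 + 24 = -21)
(o(-7) - 1191)/(B(-48) + H) = (-7 - 1191)/(-6 - 21) = -1198/(-27) = -1198*(-1/27) = 1198/27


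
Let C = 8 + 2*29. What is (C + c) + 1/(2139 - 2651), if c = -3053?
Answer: -1529345/512 ≈ -2987.0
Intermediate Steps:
C = 66 (C = 8 + 58 = 66)
(C + c) + 1/(2139 - 2651) = (66 - 3053) + 1/(2139 - 2651) = -2987 + 1/(-512) = -2987 - 1/512 = -1529345/512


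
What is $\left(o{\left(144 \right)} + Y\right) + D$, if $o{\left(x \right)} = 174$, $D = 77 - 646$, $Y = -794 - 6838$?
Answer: $-8027$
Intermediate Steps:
$Y = -7632$ ($Y = -794 - 6838 = -7632$)
$D = -569$ ($D = 77 - 646 = -569$)
$\left(o{\left(144 \right)} + Y\right) + D = \left(174 - 7632\right) - 569 = -7458 - 569 = -8027$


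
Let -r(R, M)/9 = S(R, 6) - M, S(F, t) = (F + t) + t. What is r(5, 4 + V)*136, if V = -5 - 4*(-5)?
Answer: 2448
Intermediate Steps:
V = 15 (V = -5 + 20 = 15)
S(F, t) = F + 2*t
r(R, M) = -108 - 9*R + 9*M (r(R, M) = -9*((R + 2*6) - M) = -9*((R + 12) - M) = -9*((12 + R) - M) = -9*(12 + R - M) = -108 - 9*R + 9*M)
r(5, 4 + V)*136 = (-108 - 9*5 + 9*(4 + 15))*136 = (-108 - 45 + 9*19)*136 = (-108 - 45 + 171)*136 = 18*136 = 2448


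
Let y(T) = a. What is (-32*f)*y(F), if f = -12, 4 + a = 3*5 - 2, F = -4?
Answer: 3456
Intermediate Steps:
a = 9 (a = -4 + (3*5 - 2) = -4 + (15 - 2) = -4 + 13 = 9)
y(T) = 9
(-32*f)*y(F) = -32*(-12)*9 = 384*9 = 3456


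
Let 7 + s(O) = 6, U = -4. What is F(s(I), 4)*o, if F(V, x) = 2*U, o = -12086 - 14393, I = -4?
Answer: 211832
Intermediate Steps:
s(O) = -1 (s(O) = -7 + 6 = -1)
o = -26479
F(V, x) = -8 (F(V, x) = 2*(-4) = -8)
F(s(I), 4)*o = -8*(-26479) = 211832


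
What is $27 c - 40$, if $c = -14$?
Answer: $-418$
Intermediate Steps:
$27 c - 40 = 27 \left(-14\right) - 40 = -378 - 40 = -418$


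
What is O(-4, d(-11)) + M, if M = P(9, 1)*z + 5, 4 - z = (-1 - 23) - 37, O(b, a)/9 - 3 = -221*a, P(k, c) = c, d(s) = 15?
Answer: -29738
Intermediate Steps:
O(b, a) = 27 - 1989*a (O(b, a) = 27 + 9*(-221*a) = 27 - 1989*a)
z = 65 (z = 4 - ((-1 - 23) - 37) = 4 - (-24 - 37) = 4 - 1*(-61) = 4 + 61 = 65)
M = 70 (M = 1*65 + 5 = 65 + 5 = 70)
O(-4, d(-11)) + M = (27 - 1989*15) + 70 = (27 - 29835) + 70 = -29808 + 70 = -29738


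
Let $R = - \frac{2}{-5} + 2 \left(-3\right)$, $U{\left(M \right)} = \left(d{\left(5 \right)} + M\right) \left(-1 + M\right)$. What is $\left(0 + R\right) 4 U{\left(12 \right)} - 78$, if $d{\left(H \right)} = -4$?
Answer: $- \frac{10246}{5} \approx -2049.2$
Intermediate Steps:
$U{\left(M \right)} = \left(-1 + M\right) \left(-4 + M\right)$ ($U{\left(M \right)} = \left(-4 + M\right) \left(-1 + M\right) = \left(-1 + M\right) \left(-4 + M\right)$)
$R = - \frac{28}{5}$ ($R = \left(-2\right) \left(- \frac{1}{5}\right) - 6 = \frac{2}{5} - 6 = - \frac{28}{5} \approx -5.6$)
$\left(0 + R\right) 4 U{\left(12 \right)} - 78 = \left(0 - \frac{28}{5}\right) 4 \left(4 + 12^{2} - 60\right) - 78 = \left(- \frac{28}{5}\right) 4 \left(4 + 144 - 60\right) - 78 = \left(- \frac{112}{5}\right) 88 - 78 = - \frac{9856}{5} - 78 = - \frac{10246}{5}$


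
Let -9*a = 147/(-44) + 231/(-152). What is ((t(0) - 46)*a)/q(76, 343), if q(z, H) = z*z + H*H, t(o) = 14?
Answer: -3612/25795825 ≈ -0.00014002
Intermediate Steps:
a = 903/1672 (a = -(147/(-44) + 231/(-152))/9 = -(147*(-1/44) + 231*(-1/152))/9 = -(-147/44 - 231/152)/9 = -1/9*(-8127/1672) = 903/1672 ≈ 0.54007)
q(z, H) = H**2 + z**2 (q(z, H) = z**2 + H**2 = H**2 + z**2)
((t(0) - 46)*a)/q(76, 343) = ((14 - 46)*(903/1672))/(343**2 + 76**2) = (-32*903/1672)/(117649 + 5776) = -3612/209/123425 = -3612/209*1/123425 = -3612/25795825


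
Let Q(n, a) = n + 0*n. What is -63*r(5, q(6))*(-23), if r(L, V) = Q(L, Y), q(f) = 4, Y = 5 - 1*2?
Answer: 7245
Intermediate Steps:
Y = 3 (Y = 5 - 2 = 3)
Q(n, a) = n (Q(n, a) = n + 0 = n)
r(L, V) = L
-63*r(5, q(6))*(-23) = -63*5*(-23) = -315*(-23) = 7245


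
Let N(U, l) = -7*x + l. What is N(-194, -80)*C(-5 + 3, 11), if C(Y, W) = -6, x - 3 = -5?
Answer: 396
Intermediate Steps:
x = -2 (x = 3 - 5 = -2)
N(U, l) = 14 + l (N(U, l) = -7*(-2) + l = 14 + l)
N(-194, -80)*C(-5 + 3, 11) = (14 - 80)*(-6) = -66*(-6) = 396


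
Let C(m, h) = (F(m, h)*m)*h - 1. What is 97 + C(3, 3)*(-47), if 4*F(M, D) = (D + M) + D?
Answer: -3231/4 ≈ -807.75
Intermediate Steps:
F(M, D) = D/2 + M/4 (F(M, D) = ((D + M) + D)/4 = (M + 2*D)/4 = D/2 + M/4)
C(m, h) = -1 + h*m*(h/2 + m/4) (C(m, h) = ((h/2 + m/4)*m)*h - 1 = (m*(h/2 + m/4))*h - 1 = h*m*(h/2 + m/4) - 1 = -1 + h*m*(h/2 + m/4))
97 + C(3, 3)*(-47) = 97 + (-1 + (¼)*3*3*(3 + 2*3))*(-47) = 97 + (-1 + (¼)*3*3*(3 + 6))*(-47) = 97 + (-1 + (¼)*3*3*9)*(-47) = 97 + (-1 + 81/4)*(-47) = 97 + (77/4)*(-47) = 97 - 3619/4 = -3231/4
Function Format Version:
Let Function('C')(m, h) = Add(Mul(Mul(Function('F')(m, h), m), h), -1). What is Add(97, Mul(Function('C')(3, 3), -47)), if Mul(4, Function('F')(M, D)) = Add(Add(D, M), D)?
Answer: Rational(-3231, 4) ≈ -807.75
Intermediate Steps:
Function('F')(M, D) = Add(Mul(Rational(1, 2), D), Mul(Rational(1, 4), M)) (Function('F')(M, D) = Mul(Rational(1, 4), Add(Add(D, M), D)) = Mul(Rational(1, 4), Add(M, Mul(2, D))) = Add(Mul(Rational(1, 2), D), Mul(Rational(1, 4), M)))
Function('C')(m, h) = Add(-1, Mul(h, m, Add(Mul(Rational(1, 2), h), Mul(Rational(1, 4), m)))) (Function('C')(m, h) = Add(Mul(Mul(Add(Mul(Rational(1, 2), h), Mul(Rational(1, 4), m)), m), h), -1) = Add(Mul(Mul(m, Add(Mul(Rational(1, 2), h), Mul(Rational(1, 4), m))), h), -1) = Add(Mul(h, m, Add(Mul(Rational(1, 2), h), Mul(Rational(1, 4), m))), -1) = Add(-1, Mul(h, m, Add(Mul(Rational(1, 2), h), Mul(Rational(1, 4), m)))))
Add(97, Mul(Function('C')(3, 3), -47)) = Add(97, Mul(Add(-1, Mul(Rational(1, 4), 3, 3, Add(3, Mul(2, 3)))), -47)) = Add(97, Mul(Add(-1, Mul(Rational(1, 4), 3, 3, Add(3, 6))), -47)) = Add(97, Mul(Add(-1, Mul(Rational(1, 4), 3, 3, 9)), -47)) = Add(97, Mul(Add(-1, Rational(81, 4)), -47)) = Add(97, Mul(Rational(77, 4), -47)) = Add(97, Rational(-3619, 4)) = Rational(-3231, 4)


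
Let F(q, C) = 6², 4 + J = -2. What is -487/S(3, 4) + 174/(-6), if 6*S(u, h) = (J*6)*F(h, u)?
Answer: -5777/216 ≈ -26.745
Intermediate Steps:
J = -6 (J = -4 - 2 = -6)
F(q, C) = 36
S(u, h) = -216 (S(u, h) = (-6*6*36)/6 = (-36*36)/6 = (⅙)*(-1296) = -216)
-487/S(3, 4) + 174/(-6) = -487/(-216) + 174/(-6) = -487*(-1/216) + 174*(-⅙) = 487/216 - 29 = -5777/216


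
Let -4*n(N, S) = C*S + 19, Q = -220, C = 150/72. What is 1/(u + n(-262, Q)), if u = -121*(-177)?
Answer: 6/129161 ≈ 4.6454e-5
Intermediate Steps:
u = 21417
C = 25/12 (C = 150*(1/72) = 25/12 ≈ 2.0833)
n(N, S) = -19/4 - 25*S/48 (n(N, S) = -(25*S/12 + 19)/4 = -(19 + 25*S/12)/4 = -19/4 - 25*S/48)
1/(u + n(-262, Q)) = 1/(21417 + (-19/4 - 25/48*(-220))) = 1/(21417 + (-19/4 + 1375/12)) = 1/(21417 + 659/6) = 1/(129161/6) = 6/129161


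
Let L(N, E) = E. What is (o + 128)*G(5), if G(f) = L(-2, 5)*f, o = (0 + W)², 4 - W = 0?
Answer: 3600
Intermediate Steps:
W = 4 (W = 4 - 1*0 = 4 + 0 = 4)
o = 16 (o = (0 + 4)² = 4² = 16)
G(f) = 5*f
(o + 128)*G(5) = (16 + 128)*(5*5) = 144*25 = 3600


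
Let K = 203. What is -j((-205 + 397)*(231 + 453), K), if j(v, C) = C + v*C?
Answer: -26659787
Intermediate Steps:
j(v, C) = C + C*v
-j((-205 + 397)*(231 + 453), K) = -203*(1 + (-205 + 397)*(231 + 453)) = -203*(1 + 192*684) = -203*(1 + 131328) = -203*131329 = -1*26659787 = -26659787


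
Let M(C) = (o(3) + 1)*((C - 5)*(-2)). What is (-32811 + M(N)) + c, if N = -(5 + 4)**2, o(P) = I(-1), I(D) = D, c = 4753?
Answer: -28058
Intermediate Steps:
o(P) = -1
N = -81 (N = -1*9**2 = -1*81 = -81)
M(C) = 0 (M(C) = (-1 + 1)*((C - 5)*(-2)) = 0*((-5 + C)*(-2)) = 0*(10 - 2*C) = 0)
(-32811 + M(N)) + c = (-32811 + 0) + 4753 = -32811 + 4753 = -28058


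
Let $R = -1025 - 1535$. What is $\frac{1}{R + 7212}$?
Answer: $\frac{1}{4652} \approx 0.00021496$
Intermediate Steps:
$R = -2560$
$\frac{1}{R + 7212} = \frac{1}{-2560 + 7212} = \frac{1}{4652}$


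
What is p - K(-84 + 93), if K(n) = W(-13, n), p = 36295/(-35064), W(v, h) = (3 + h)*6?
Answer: -2560903/35064 ≈ -73.035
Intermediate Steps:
W(v, h) = 18 + 6*h
p = -36295/35064 (p = 36295*(-1/35064) = -36295/35064 ≈ -1.0351)
K(n) = 18 + 6*n
p - K(-84 + 93) = -36295/35064 - (18 + 6*(-84 + 93)) = -36295/35064 - (18 + 6*9) = -36295/35064 - (18 + 54) = -36295/35064 - 1*72 = -36295/35064 - 72 = -2560903/35064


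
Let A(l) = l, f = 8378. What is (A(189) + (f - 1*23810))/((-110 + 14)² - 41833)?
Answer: 15243/32617 ≈ 0.46733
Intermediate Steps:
(A(189) + (f - 1*23810))/((-110 + 14)² - 41833) = (189 + (8378 - 1*23810))/((-110 + 14)² - 41833) = (189 + (8378 - 23810))/((-96)² - 41833) = (189 - 15432)/(9216 - 41833) = -15243/(-32617) = -15243*(-1/32617) = 15243/32617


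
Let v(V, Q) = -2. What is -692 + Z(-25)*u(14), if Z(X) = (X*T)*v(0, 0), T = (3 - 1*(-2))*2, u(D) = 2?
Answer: 308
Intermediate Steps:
T = 10 (T = (3 + 2)*2 = 5*2 = 10)
Z(X) = -20*X (Z(X) = (X*10)*(-2) = (10*X)*(-2) = -20*X)
-692 + Z(-25)*u(14) = -692 - 20*(-25)*2 = -692 + 500*2 = -692 + 1000 = 308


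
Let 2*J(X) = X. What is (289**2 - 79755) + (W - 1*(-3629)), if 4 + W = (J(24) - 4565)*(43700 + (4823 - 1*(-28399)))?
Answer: -350218475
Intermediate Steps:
J(X) = X/2
W = -350225870 (W = -4 + ((1/2)*24 - 4565)*(43700 + (4823 - 1*(-28399))) = -4 + (12 - 4565)*(43700 + (4823 + 28399)) = -4 - 4553*(43700 + 33222) = -4 - 4553*76922 = -4 - 350225866 = -350225870)
(289**2 - 79755) + (W - 1*(-3629)) = (289**2 - 79755) + (-350225870 - 1*(-3629)) = (83521 - 79755) + (-350225870 + 3629) = 3766 - 350222241 = -350218475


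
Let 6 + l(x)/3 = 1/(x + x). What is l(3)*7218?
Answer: -126315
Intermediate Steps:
l(x) = -18 + 3/(2*x) (l(x) = -18 + 3/(x + x) = -18 + 3/((2*x)) = -18 + 3*(1/(2*x)) = -18 + 3/(2*x))
l(3)*7218 = (-18 + (3/2)/3)*7218 = (-18 + (3/2)*(1/3))*7218 = (-18 + 1/2)*7218 = -35/2*7218 = -126315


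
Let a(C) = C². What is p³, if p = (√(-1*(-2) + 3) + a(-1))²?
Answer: (1 + √5)⁶ ≈ 1148.4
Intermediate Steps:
p = (1 + √5)² (p = (√(-1*(-2) + 3) + (-1)²)² = (√(2 + 3) + 1)² = (√5 + 1)² = (1 + √5)² ≈ 10.472)
p³ = ((1 + √5)²)³ = (1 + √5)⁶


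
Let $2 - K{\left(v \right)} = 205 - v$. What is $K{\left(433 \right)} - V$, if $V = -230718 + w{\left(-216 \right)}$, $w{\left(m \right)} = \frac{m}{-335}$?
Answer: $\frac{77367364}{335} \approx 2.3095 \cdot 10^{5}$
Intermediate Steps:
$w{\left(m \right)} = - \frac{m}{335}$ ($w{\left(m \right)} = m \left(- \frac{1}{335}\right) = - \frac{m}{335}$)
$V = - \frac{77290314}{335}$ ($V = -230718 - - \frac{216}{335} = -230718 + \frac{216}{335} = - \frac{77290314}{335} \approx -2.3072 \cdot 10^{5}$)
$K{\left(v \right)} = -203 + v$ ($K{\left(v \right)} = 2 - \left(205 - v\right) = 2 + \left(-205 + v\right) = -203 + v$)
$K{\left(433 \right)} - V = \left(-203 + 433\right) - - \frac{77290314}{335} = 230 + \frac{77290314}{335} = \frac{77367364}{335}$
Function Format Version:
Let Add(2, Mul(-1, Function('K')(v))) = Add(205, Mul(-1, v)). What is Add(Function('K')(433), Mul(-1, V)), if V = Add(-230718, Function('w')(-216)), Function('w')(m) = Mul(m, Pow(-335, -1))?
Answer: Rational(77367364, 335) ≈ 2.3095e+5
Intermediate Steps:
Function('w')(m) = Mul(Rational(-1, 335), m) (Function('w')(m) = Mul(m, Rational(-1, 335)) = Mul(Rational(-1, 335), m))
V = Rational(-77290314, 335) (V = Add(-230718, Mul(Rational(-1, 335), -216)) = Add(-230718, Rational(216, 335)) = Rational(-77290314, 335) ≈ -2.3072e+5)
Function('K')(v) = Add(-203, v) (Function('K')(v) = Add(2, Mul(-1, Add(205, Mul(-1, v)))) = Add(2, Add(-205, v)) = Add(-203, v))
Add(Function('K')(433), Mul(-1, V)) = Add(Add(-203, 433), Mul(-1, Rational(-77290314, 335))) = Add(230, Rational(77290314, 335)) = Rational(77367364, 335)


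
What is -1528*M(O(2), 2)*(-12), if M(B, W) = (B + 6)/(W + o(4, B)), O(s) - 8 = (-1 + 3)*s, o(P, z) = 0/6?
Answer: 165024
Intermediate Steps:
o(P, z) = 0 (o(P, z) = 0*(⅙) = 0)
O(s) = 8 + 2*s (O(s) = 8 + (-1 + 3)*s = 8 + 2*s)
M(B, W) = (6 + B)/W (M(B, W) = (B + 6)/(W + 0) = (6 + B)/W)
-1528*M(O(2), 2)*(-12) = -1528*(6 + (8 + 2*2))/2*(-12) = -1528*(6 + (8 + 4))/2*(-12) = -1528*(6 + 12)/2*(-12) = -1528*(½)*18*(-12) = -13752*(-12) = -1528*(-108) = 165024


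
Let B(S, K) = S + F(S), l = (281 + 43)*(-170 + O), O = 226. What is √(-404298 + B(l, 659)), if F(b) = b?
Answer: 3*I*√40890 ≈ 606.64*I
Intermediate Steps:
l = 18144 (l = (281 + 43)*(-170 + 226) = 324*56 = 18144)
B(S, K) = 2*S (B(S, K) = S + S = 2*S)
√(-404298 + B(l, 659)) = √(-404298 + 2*18144) = √(-404298 + 36288) = √(-368010) = 3*I*√40890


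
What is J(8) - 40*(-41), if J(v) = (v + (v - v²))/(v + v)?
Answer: 1637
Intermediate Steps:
J(v) = (-v² + 2*v)/(2*v) (J(v) = (-v² + 2*v)/((2*v)) = (-v² + 2*v)*(1/(2*v)) = (-v² + 2*v)/(2*v))
J(8) - 40*(-41) = (1 - ½*8) - 40*(-41) = (1 - 4) + 1640 = -3 + 1640 = 1637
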